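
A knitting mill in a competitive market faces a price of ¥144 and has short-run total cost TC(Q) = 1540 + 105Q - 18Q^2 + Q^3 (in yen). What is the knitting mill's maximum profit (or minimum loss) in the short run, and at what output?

AVC = 105 - 18Q + Q^2; min AVC = ¥24 at Q = 9. Since P = ¥144 ≥ min AVC, the firm produces.
MC = 105 - 36Q + 3Q^2. Setting P = MC and taking the root on the rising branch gives Q* = 13.
TR = 144·13 = 1872. TC = 1540 + 520 = 2060. Profit = 1872 − 2060 = -¥188.
By producing, the firm covers all variable cost plus ¥1352 of fixed cost; shutting down would lose the full ¥1540.

Profit = -¥188 at Q = 13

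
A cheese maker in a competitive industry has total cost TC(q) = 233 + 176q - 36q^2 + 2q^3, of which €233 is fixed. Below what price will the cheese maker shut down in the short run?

Short-run supply begins at min AVC. From VC = 176q - 36q^2 + 2q^3, AVC = 176 - 36q + 2q^2.
dAVC/dq = -36 + 4q = 0 gives q = 9. min AVC = 176 - 36·9 + 2·9^2 = 14.
So the shutdown price is €14.

€14 per unit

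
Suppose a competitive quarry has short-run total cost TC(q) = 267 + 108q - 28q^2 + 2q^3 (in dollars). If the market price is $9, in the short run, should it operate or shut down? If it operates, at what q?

Shut down

Strip out fixed cost: VC = 108q - 28q^2 + 2q^3. Then AVC = 108 - 28q + 2q^2 and MC = 108 - 56q + 6q^2.
The AVC parabola has its vertex at q = 28/4 = 7, where AVC = 108 - 28·7 + 2·7^2 = $10.
Since P = $9 < min AVC = $10, price fails to cover variable cost at any output.
Shutting down limits the loss to fixed cost, $267.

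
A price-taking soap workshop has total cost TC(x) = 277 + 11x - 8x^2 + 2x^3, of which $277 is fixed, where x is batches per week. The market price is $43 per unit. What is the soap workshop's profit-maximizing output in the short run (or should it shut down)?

Produce at x = 4

Variable cost is VC = 11x - 8x^2 + 2x^3, so AVC = VC/x = 11 - 8x + 2x^2 and MC = dTC/dx = 11 - 16x + 6x^2.
AVC hits its minimum where MC = AVC, at x = 2, giving min AVC = 11 - 8·2 + 2·2^2 = $3.
Since P = $43 ≥ min AVC = $3, price covers variable cost and the firm should produce.
Set P = MC: 43 = 11 - 16x + 6x^2 → -32 - 16x + 6x^2 = 0. The roots are x = -4/3 and x = 4; the profit-maximizing output is on the rising part of MC, so x* = 4.
Check: AVC at x = 4 is $11 ≤ P, so revenue covers variable cost.
Profit = P·x − TC = 43·4 − 321 = -$149, a loss, but smaller than the $277 fixed cost the firm would lose by shutting down.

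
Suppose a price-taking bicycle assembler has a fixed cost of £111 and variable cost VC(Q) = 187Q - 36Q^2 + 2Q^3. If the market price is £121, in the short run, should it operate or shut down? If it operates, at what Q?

Strip out fixed cost: VC = 187Q - 36Q^2 + 2Q^3. Then AVC = 187 - 36Q + 2Q^2 and MC = 187 - 72Q + 6Q^2.
AVC hits its minimum where MC = AVC, at Q = 9, giving min AVC = 187 - 36·9 + 2·9^2 = £25.
Since P = £121 ≥ min AVC = £25, price covers variable cost and the firm should produce.
Solving P = MC: 66 - 72Q + 6Q^2 = 0 ⇒ Q = 1 or 11. On the upward-sloping branch, Q* = 11.
Check: AVC at Q = 11 is £33 ≤ P, so revenue covers variable cost.
Profit = P·Q − TC = 121·11 − 474 = £857.

Produce at Q = 11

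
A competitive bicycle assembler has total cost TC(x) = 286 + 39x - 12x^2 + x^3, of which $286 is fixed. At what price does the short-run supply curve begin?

$3 per unit

The shutdown price is the minimum of AVC. VC = 39x - 12x^2 + x^3, so AVC = 39 - 12x + x^2.
At the minimum of AVC, MC = AVC. MC = 39 - 24x + 3x^2; setting MC = AVC gives 2x^2 - 12x = 0, so x = 6. min AVC = 3.
For P < $3 the firm produces nothing.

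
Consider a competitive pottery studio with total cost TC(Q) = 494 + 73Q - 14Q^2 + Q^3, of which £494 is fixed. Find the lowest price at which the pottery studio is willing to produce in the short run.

£24 per unit

The firm shuts down when price falls below the minimum of average variable cost. AVC = VC/Q = 73 - 14Q + Q^2.
dAVC/dQ = -14 + 2Q = 0 gives Q = 7. min AVC = 73 - 14·7 + 7^2 = 24.
So the shutdown price is £24.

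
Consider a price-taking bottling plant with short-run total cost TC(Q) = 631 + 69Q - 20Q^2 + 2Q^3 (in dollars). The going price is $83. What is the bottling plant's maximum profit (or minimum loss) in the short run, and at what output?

Profit = -$239 at Q = 7

AVC = 69 - 20Q + 2Q^2 has its minimum $19 at Q = 5; price $83 clears that bar, so the firm operates.
MC = 69 - 40Q + 6Q^2. Setting P = MC and taking the root on the rising branch gives Q* = 7.
TR = 83·7 = 581. TC = 631 + 189 = 820. Profit = 581 − 820 = -$239.
Shutting down would mean losing the fixed cost of $631, so operating at a loss of $239 is better by $392.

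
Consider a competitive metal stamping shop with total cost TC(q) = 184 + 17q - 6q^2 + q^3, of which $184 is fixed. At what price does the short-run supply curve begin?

The shutdown price is the minimum of AVC. VC = 17q - 6q^2 + q^3, so AVC = 17 - 6q + q^2.
dAVC/dq = -6 + 2q = 0 gives q = 3. min AVC = 17 - 6·3 + 3^2 = 8.
For P < $8 the firm produces nothing.

$8 per unit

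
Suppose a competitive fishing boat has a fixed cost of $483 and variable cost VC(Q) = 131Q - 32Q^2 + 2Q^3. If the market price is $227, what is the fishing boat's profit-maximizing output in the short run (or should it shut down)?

Produce at Q = 12

Strip out fixed cost: VC = 131Q - 32Q^2 + 2Q^3. Then AVC = 131 - 32Q + 2Q^2 and MC = 131 - 64Q + 6Q^2.
The AVC parabola has its vertex at Q = 32/4 = 8, where AVC = 131 - 32·8 + 2·8^2 = $3.
Since P = $227 ≥ min AVC = $3, price covers variable cost and the firm should produce.
Solving P = MC: -96 - 64Q + 6Q^2 = 0 ⇒ Q = -4/3 or 12. On the upward-sloping branch, Q* = 12.
Check: AVC at Q = 12 is $35 ≤ P, so revenue covers variable cost.
Profit = P·Q − TC = 227·12 − 903 = $1821.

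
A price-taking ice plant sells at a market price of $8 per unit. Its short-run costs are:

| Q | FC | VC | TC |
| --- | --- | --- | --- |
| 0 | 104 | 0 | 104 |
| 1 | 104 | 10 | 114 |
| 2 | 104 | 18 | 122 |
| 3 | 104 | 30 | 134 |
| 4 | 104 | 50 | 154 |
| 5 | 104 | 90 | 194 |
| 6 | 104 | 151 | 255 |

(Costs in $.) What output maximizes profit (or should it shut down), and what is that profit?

Q = 0 (shut down); profit = -$104

Compute π = P·Q − TC at each output: Q=0: -104; Q=1: -106; Q=2: -106; Q=3: -110; Q=4: -122; Q=5: -154; Q=6: -207.
Profit is highest at Q = 0. Equivalently, the lowest AVC in the table is 18/2 ≈ $9 at Q = 2, and P = $8 falls below it — price never covers variable cost, so the firm shuts down and loses only its fixed cost.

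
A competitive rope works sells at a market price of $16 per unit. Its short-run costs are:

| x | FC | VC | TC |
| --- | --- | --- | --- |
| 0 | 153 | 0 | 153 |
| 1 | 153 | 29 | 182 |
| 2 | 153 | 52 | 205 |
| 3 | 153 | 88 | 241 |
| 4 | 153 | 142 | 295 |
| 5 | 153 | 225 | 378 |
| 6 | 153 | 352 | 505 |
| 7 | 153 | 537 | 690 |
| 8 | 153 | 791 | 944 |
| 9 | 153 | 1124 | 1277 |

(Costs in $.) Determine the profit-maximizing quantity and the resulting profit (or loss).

x = 0 (shut down); profit = -$153

Tabulate TR − TC: x=0: -153; x=1: -166; x=2: -173; x=3: -193; x=4: -231; x=5: -298; x=6: -409; x=7: -578; x=8: -816; x=9: -1133.
Profit is highest at x = 0. Equivalently, the lowest AVC in the table is 52/2 ≈ $26 at x = 2, and P = $16 falls below it — price never covers variable cost, so the firm shuts down and loses only its fixed cost.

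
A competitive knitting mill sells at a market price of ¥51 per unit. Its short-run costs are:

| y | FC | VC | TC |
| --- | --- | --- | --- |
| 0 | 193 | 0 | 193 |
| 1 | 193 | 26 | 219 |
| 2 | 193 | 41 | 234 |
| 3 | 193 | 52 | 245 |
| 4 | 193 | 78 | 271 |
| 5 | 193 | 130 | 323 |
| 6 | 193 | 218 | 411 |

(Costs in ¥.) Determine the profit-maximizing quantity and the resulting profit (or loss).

Compute π = P·y − TC at each output: y=0: -193; y=1: -168; y=2: -132; y=3: -92; y=4: -67; y=5: -68; y=6: -105.
Profit is maximized at y = 4. AVC there is 78/4 = ¥19.50 ≤ P, so producing beats shutting down (which would give -¥193).

y = 4; profit = -¥67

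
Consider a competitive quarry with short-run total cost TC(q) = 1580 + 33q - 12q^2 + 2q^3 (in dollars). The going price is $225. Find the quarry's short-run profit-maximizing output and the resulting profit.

AVC = 33 - 12q + 2q^2; min AVC = $15 at q = 3. Since P = $225 ≥ min AVC, the firm produces.
With MC = 33 - 24q + 6q^2, P = MC on the upward-sloping part at q* = 8.
TR = 225·8 = 1800. TC = 1580 + 520 = 2100. Profit = 1800 − 2100 = -$300.
Shutting down would mean losing the fixed cost of $1580, so operating at a loss of $300 is better by $1280.

Profit = -$300 at q = 8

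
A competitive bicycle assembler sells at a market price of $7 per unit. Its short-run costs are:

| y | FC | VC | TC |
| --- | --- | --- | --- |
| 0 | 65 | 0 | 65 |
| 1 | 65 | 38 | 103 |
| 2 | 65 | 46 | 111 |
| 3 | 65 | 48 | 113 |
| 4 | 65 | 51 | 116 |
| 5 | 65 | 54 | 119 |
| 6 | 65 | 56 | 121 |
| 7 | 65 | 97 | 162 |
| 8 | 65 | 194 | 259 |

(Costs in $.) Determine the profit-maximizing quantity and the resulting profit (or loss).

y = 0 (shut down); profit = -$65

Compute π = P·y − TC at each output: y=0: -65; y=1: -96; y=2: -97; y=3: -92; y=4: -88; y=5: -84; y=6: -79; y=7: -113; y=8: -203.
Profit is highest at y = 0. Equivalently, the lowest AVC in the table is 56/6 ≈ $9.33 at y = 6, and P = $7 falls below it — price never covers variable cost, so the firm shuts down and loses only its fixed cost.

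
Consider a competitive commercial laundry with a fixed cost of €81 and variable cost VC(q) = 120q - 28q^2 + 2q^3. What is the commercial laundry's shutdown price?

The shutdown price is the minimum of AVC. VC = 120q - 28q^2 + 2q^3, so AVC = 120 - 28q + 2q^2.
At the minimum of AVC, MC = AVC. MC = 120 - 56q + 6q^2; setting MC = AVC gives 4q^2 - 28q = 0, so q = 7. min AVC = 22.
For P < €22 the firm produces nothing.

€22 per unit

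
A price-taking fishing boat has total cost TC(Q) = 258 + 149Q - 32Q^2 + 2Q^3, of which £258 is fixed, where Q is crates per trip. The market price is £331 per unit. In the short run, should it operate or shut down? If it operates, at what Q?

Produce at Q = 13

Variable cost is VC = 149Q - 32Q^2 + 2Q^3, so AVC = VC/Q = 149 - 32Q + 2Q^2 and MC = dTC/dQ = 149 - 64Q + 6Q^2.
The AVC parabola has its vertex at Q = 32/4 = 8, where AVC = 149 - 32·8 + 2·8^2 = £21.
Because £331 ≥ £21, revenue can cover variable cost; the firm operates.
P = MC gives -182 - 64Q + 6Q^2 = 0, with roots -7/3 and 13. Take the larger (rising MC): Q* = 13.
Check: AVC at Q = 13 is £71 ≤ P, so revenue covers variable cost.
Profit = P·Q − TC = 331·13 − 1181 = £3122.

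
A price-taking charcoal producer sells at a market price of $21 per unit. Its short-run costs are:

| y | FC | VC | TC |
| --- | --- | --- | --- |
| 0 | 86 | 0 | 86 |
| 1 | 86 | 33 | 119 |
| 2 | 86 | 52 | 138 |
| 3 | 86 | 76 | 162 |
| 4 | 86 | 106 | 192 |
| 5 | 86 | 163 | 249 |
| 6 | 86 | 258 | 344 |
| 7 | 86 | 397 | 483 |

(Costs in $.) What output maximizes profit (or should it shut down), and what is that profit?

Tabulate TR − TC: y=0: -86; y=1: -98; y=2: -96; y=3: -99; y=4: -108; y=5: -144; y=6: -218; y=7: -336.
Profit is highest at y = 0. Equivalently, the lowest AVC in the table is 76/3 ≈ $25.33 at y = 3, and P = $21 falls below it — price never covers variable cost, so the firm shuts down and loses only its fixed cost.

y = 0 (shut down); profit = -$86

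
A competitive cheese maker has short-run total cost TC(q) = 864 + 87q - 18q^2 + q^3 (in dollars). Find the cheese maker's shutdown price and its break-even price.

Shutdown price = $6; break-even price = $87

AVC = 87 - 18q + q^2; minimized at q = 9, giving min AVC = $6. That is the shutdown price.
ATC = 864/q + 87 - 18q + q^2. Setting dATC/dq = −864/q^2 − 18 + 2q = 0 gives q = 12 (since 2·12^3 − 18·12^2 = 864).
min ATC = 864/12 + 87 − 18·12 + 12^2 = $87. That is the break-even price.
Between these two prices the firm operates at a loss; above $87 it earns a profit.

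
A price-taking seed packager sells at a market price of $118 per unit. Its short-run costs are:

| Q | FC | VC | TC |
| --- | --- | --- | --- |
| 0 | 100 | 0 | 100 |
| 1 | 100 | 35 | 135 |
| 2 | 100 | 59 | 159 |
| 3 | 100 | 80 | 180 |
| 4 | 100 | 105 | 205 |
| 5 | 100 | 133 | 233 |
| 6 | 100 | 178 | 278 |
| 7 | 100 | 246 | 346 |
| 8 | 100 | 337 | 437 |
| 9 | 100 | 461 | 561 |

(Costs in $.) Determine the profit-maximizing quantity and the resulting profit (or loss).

Q = 8; profit = $507

Tabulate TR − TC: Q=0: -100; Q=1: -17; Q=2: 77; Q=3: 174; Q=4: 267; Q=5: 357; Q=6: 430; Q=7: 480; Q=8: 507; Q=9: 501.
Profit is maximized at Q = 8. AVC there is 337/8 = $42.12 ≤ P, so producing beats shutting down (which would give -$100).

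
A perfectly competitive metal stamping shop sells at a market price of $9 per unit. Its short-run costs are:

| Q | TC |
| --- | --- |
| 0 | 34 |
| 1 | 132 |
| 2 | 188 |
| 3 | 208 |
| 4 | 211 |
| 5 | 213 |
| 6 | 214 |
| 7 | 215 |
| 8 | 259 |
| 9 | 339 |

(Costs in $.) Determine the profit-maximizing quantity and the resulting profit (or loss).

Tabulate TR − TC: Q=0: -34; Q=1: -123; Q=2: -170; Q=3: -181; Q=4: -175; Q=5: -168; Q=6: -160; Q=7: -152; Q=8: -187; Q=9: -258.
Profit is highest at Q = 0. Equivalently, the lowest AVC in the table is 181/7 ≈ $25.86 at Q = 7, and P = $9 falls below it — price never covers variable cost, so the firm shuts down and loses only its fixed cost.

Q = 0 (shut down); profit = -$34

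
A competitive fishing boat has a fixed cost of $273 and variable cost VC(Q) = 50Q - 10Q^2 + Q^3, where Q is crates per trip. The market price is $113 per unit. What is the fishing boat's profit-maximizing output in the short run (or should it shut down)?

Produce at Q = 9

Variable cost is VC = 50Q - 10Q^2 + Q^3, so AVC = VC/Q = 50 - 10Q + Q^2 and MC = dTC/dQ = 50 - 20Q + 3Q^2.
AVC hits its minimum where MC = AVC, at Q = 5, giving min AVC = 50 - 10·5 + 5^2 = $25.
Because $113 ≥ $25, revenue can cover variable cost; the firm operates.
Set P = MC: 113 = 50 - 20Q + 3Q^2 → -63 - 20Q + 3Q^2 = 0. The roots are Q = -7/3 and Q = 9; the profit-maximizing output is on the rising part of MC, so Q* = 9.
Check: AVC at Q = 9 is $41 ≤ P, so revenue covers variable cost.
Profit = P·Q − TC = 113·9 − 642 = $375.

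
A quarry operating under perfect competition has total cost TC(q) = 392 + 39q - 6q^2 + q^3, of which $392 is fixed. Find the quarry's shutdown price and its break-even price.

AVC = 39 - 6q + q^2; minimized at q = 3, giving min AVC = $30. That is the shutdown price.
ATC = 392/q + 39 - 6q + q^2. Setting dATC/dq = −392/q^2 − 6 + 2q = 0 gives q = 7 (since 2·7^3 − 6·7^2 = 392).
min ATC = 392/7 + 39 − 6·7 + 7^2 = $102. That is the break-even price.
For $30 ≤ P < $102 the firm produces at a loss; below $30 it shuts down.

Shutdown price = $30; break-even price = $102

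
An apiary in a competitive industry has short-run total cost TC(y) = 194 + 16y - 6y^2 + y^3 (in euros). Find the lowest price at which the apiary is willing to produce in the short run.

Short-run supply begins at min AVC. From VC = 16y - 6y^2 + y^3, AVC = 16 - 6y + y^2.
dAVC/dy = -6 + 2y = 0 gives y = 3. min AVC = 16 - 6·3 + 3^2 = 7.
The firm shuts down for any P below €7.

€7 per unit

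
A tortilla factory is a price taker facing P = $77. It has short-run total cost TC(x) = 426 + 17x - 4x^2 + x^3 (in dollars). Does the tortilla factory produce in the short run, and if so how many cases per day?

Produce at x = 6

Variable cost is VC = 17x - 4x^2 + x^3, so AVC = VC/x = 17 - 4x + x^2 and MC = dTC/dx = 17 - 8x + 3x^2.
AVC hits its minimum where MC = AVC, at x = 2, giving min AVC = 17 - 4·2 + 2^2 = $13.
Since P = $77 ≥ min AVC = $13, price covers variable cost and the firm should produce.
P = MC gives -60 - 8x + 3x^2 = 0, with roots -10/3 and 6. Take the larger (rising MC): x* = 6.
Check: AVC at x = 6 is $29 ≤ P, so revenue covers variable cost.
Profit = P·x − TC = 77·6 − 600 = -$138, a loss, but smaller than the $426 fixed cost the firm would lose by shutting down.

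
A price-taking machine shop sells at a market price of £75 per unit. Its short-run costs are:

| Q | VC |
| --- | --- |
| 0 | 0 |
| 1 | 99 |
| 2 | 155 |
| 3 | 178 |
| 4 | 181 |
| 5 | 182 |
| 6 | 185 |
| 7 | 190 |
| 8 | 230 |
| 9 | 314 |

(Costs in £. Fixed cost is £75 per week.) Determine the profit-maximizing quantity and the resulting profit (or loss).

Q = 8; profit = £295

Profit at each row (π = 75Q − TC): Q=0: -75; Q=1: -99; Q=2: -80; Q=3: -28; Q=4: 44; Q=5: 118; Q=6: 190; Q=7: 260; Q=8: 295; Q=9: 286.
Profit is maximized at Q = 8. AVC there is 230/8 = £28.75 ≤ P, so producing beats shutting down (which would give -£75).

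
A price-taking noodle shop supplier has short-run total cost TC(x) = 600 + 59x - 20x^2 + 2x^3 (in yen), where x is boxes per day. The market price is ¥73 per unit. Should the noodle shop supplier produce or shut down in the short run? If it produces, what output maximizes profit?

From TC, MC = TC'(x) = 59 - 40x + 6x^2 and AVC = VC/x = 59 - 20x + 2x^2.
AVC hits its minimum where MC = AVC, at x = 5, giving min AVC = 59 - 20·5 + 2·5^2 = ¥9.
P = ¥73 exceeds min AVC = ¥9, so the firm stays open.
Solving P = MC: -14 - 40x + 6x^2 = 0 ⇒ x = -1/3 or 7. On the upward-sloping branch, x* = 7.
Check: AVC at x = 7 is ¥17 ≤ P, so revenue covers variable cost.
Profit = P·x − TC = 73·7 − 719 = -¥208, a loss, but smaller than the ¥600 fixed cost the firm would lose by shutting down.

Produce at x = 7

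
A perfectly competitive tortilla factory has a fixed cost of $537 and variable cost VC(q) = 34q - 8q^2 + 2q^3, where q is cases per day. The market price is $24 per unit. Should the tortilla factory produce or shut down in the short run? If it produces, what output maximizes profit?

Shut down

Strip out fixed cost: VC = 34q - 8q^2 + 2q^3. Then AVC = 34 - 8q + 2q^2 and MC = 34 - 16q + 6q^2.
The AVC parabola has its vertex at q = 8/4 = 2, where AVC = 34 - 8·2 + 2·2^2 = $26.
P = $24 lies below min AVC = $26; no output level covers variable cost.
Best response: produce nothing and absorb the $537 fixed cost.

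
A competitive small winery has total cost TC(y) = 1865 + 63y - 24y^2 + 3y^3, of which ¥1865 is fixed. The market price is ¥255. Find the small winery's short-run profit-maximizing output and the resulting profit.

AVC = 63 - 24y + 3y^2 has its minimum ¥15 at y = 4; price ¥255 clears that bar, so the firm operates.
MC = 63 - 48y + 9y^2. Setting P = MC and taking the root on the rising branch gives y* = 8.
TR = 255·8 = 2040. TC = 1865 + 504 = 2369. Profit = 2040 − 2369 = -¥329.
By producing, the firm covers all variable cost plus ¥1536 of fixed cost; shutting down would lose the full ¥1865.

Profit = -¥329 at y = 8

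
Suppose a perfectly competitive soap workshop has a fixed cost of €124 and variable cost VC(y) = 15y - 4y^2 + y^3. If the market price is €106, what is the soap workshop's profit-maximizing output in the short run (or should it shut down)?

Variable cost is VC = 15y - 4y^2 + y^3, so AVC = VC/y = 15 - 4y + y^2 and MC = dTC/dy = 15 - 8y + 3y^2.
AVC hits its minimum where MC = AVC, at y = 2, giving min AVC = 15 - 4·2 + 2^2 = €11.
Since P = €106 ≥ min AVC = €11, price covers variable cost and the firm should produce.
Solving P = MC: -91 - 8y + 3y^2 = 0 ⇒ y = -13/3 or 7. On the upward-sloping branch, y* = 7.
Check: AVC at y = 7 is €36 ≤ P, so revenue covers variable cost.
Profit = P·y − TC = 106·7 − 376 = €366.

Produce at y = 7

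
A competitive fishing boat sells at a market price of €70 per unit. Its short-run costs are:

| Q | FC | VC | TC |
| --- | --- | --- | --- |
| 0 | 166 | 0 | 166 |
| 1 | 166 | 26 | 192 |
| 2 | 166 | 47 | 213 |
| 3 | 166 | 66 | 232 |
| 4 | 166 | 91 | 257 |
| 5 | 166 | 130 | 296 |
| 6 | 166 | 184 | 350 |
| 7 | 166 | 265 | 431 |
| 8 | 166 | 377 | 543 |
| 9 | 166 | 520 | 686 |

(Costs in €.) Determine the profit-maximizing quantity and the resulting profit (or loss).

Tabulate TR − TC: Q=0: -166; Q=1: -122; Q=2: -73; Q=3: -22; Q=4: 23; Q=5: 54; Q=6: 70; Q=7: 59; Q=8: 17; Q=9: -56.
Profit is maximized at Q = 6. AVC there is 184/6 = €30.67 ≤ P, so producing beats shutting down (which would give -€166).

Q = 6; profit = €70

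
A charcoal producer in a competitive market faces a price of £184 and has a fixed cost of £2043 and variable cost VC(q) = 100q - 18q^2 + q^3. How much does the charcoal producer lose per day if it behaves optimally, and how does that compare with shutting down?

AVC = 100 - 18q + q^2 has its minimum £19 at q = 9; price £184 clears that bar, so the firm operates.
MC = 100 - 36q + 3q^2. Setting P = MC and taking the root on the rising branch gives q* = 14.
TR = 184·14 = 2576. TC = 2043 + 616 = 2659. Profit = 2576 − 2659 = -£83.
That loss of £83 beats the £2043 the firm would lose by shutting down; producing recovers £1960 of fixed cost.

Profit = -£83 at q = 14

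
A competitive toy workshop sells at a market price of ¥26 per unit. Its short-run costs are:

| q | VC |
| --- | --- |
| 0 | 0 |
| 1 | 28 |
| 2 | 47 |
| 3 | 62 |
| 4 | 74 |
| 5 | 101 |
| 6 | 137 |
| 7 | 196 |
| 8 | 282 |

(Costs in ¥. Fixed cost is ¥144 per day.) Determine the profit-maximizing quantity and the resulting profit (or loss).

Profit at each row (π = 26q − TC): q=0: -144; q=1: -146; q=2: -139; q=3: -128; q=4: -114; q=5: -115; q=6: -125; q=7: -158; q=8: -218.
Profit is maximized at q = 4. AVC there is 74/4 = ¥18.50 ≤ P, so producing beats shutting down (which would give -¥144).

q = 4; profit = -¥114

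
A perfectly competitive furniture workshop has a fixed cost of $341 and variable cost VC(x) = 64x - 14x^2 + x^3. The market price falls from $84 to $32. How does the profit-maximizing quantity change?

AVC = 64 - 14x + x^2, minimized at x = 7 where min AVC = $15. MC = 64 - 28x + 3x^2.
At P = $84 ≥ min AVC, set P = MC on the rising branch: x = 10.
At P = $32 ≥ min AVC, set P = MC: x = 8. The firm stays open but cuts output.

Output falls from 10 to 8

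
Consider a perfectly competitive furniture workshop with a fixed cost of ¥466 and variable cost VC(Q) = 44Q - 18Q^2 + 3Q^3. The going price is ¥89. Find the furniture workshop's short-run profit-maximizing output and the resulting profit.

Profit = -¥166 at Q = 5

AVC = 44 - 18Q + 3Q^2; min AVC = ¥17 at Q = 3. Since P = ¥89 ≥ min AVC, the firm produces.
With MC = 44 - 36Q + 9Q^2, P = MC on the upward-sloping part at Q* = 5.
TR = 89·5 = 445. TC = 466 + 145 = 611. Profit = 445 − 611 = -¥166.
By producing, the firm covers all variable cost plus ¥300 of fixed cost; shutting down would lose the full ¥466.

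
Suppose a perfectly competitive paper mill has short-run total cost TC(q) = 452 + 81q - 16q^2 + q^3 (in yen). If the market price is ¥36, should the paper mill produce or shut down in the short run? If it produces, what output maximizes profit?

Produce at q = 9

Variable cost is VC = 81q - 16q^2 + q^3, so AVC = VC/q = 81 - 16q + q^2 and MC = dTC/dq = 81 - 32q + 3q^2.
AVC hits its minimum where MC = AVC, at q = 8, giving min AVC = 81 - 16·8 + 8^2 = ¥17.
P = ¥36 exceeds min AVC = ¥17, so the firm stays open.
Set P = MC: 36 = 81 - 32q + 3q^2 → 45 - 32q + 3q^2 = 0. The roots are q = 5/3 and q = 9; the profit-maximizing output is on the rising part of MC, so q* = 9.
Check: AVC at q = 9 is ¥18 ≤ P, so revenue covers variable cost.
Profit = P·q − TC = 36·9 − 614 = -¥290, a loss, but smaller than the ¥452 fixed cost the firm would lose by shutting down.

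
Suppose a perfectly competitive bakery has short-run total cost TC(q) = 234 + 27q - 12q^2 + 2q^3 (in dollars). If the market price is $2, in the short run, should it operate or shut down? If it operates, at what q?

Shut down

From TC, MC = TC'(q) = 27 - 24q + 6q^2 and AVC = VC/q = 27 - 12q + 2q^2.
AVC hits its minimum where MC = AVC, at q = 3, giving min AVC = 27 - 12·3 + 2·3^2 = $9.
With P < min AVC ($2 < $9), every unit sold adds to the loss.
Best response: produce nothing and absorb the $234 fixed cost.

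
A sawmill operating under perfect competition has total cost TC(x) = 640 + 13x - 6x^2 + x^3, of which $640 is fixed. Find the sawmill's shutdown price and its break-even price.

Shutdown price = min AVC. AVC = 13 - 6x + x^2, with vertex at x = 3 and minimum $4.
ATC = 640/x + 13 - 6x + x^2. Setting dATC/dx = −640/x^2 − 6 + 2x = 0 gives x = 8 (since 2·8^3 − 6·8^2 = 640).
min ATC = 640/8 + 13 − 6·8 + 8^2 = $109. That is the break-even price.
For $4 ≤ P < $109 the firm produces at a loss; below $4 it shuts down.

Shutdown price = $4; break-even price = $109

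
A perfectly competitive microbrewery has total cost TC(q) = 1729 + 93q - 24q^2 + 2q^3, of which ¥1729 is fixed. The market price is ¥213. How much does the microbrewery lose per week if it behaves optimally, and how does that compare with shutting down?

AVC = 93 - 24q + 2q^2; min AVC = ¥21 at q = 6. Since P = ¥213 ≥ min AVC, the firm produces.
With MC = 93 - 48q + 6q^2, P = MC on the upward-sloping part at q* = 10.
TR = 213·10 = 2130. TC = 1729 + 530 = 2259. Profit = 2130 − 2259 = -¥129.
By producing, the firm covers all variable cost plus ¥1600 of fixed cost; shutting down would lose the full ¥1729.

Profit = -¥129 at q = 10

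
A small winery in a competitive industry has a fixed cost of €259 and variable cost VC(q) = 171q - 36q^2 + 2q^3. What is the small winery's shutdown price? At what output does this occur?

€9 per unit, at q = 9

The firm shuts down when price falls below the minimum of average variable cost. AVC = VC/q = 171 - 36q + 2q^2.
dAVC/dq = -36 + 4q = 0 gives q = 9. min AVC = 171 - 36·9 + 2·9^2 = 9.
So the shutdown price is €9.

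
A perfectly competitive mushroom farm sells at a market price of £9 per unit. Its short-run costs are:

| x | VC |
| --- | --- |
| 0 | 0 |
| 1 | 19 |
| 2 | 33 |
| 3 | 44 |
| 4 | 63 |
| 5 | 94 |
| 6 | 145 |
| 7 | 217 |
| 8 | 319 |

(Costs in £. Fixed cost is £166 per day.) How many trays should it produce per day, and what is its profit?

x = 0 (shut down); profit = -£166

Compute π = P·x − TC at each output: x=0: -166; x=1: -176; x=2: -181; x=3: -183; x=4: -193; x=5: -215; x=6: -257; x=7: -320; x=8: -413.
Profit is highest at x = 0. Equivalently, the lowest AVC in the table is 44/3 ≈ £14.67 at x = 3, and P = £9 falls below it — price never covers variable cost, so the firm shuts down and loses only its fixed cost.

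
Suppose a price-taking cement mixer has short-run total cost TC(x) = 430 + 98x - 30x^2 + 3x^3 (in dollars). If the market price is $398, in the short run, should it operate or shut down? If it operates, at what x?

From TC, MC = TC'(x) = 98 - 60x + 9x^2 and AVC = VC/x = 98 - 30x + 3x^2.
AVC hits its minimum where MC = AVC, at x = 5, giving min AVC = 98 - 30·5 + 3·5^2 = $23.
P = $398 exceeds min AVC = $23, so the firm stays open.
Set P = MC: 398 = 98 - 60x + 9x^2 → -300 - 60x + 9x^2 = 0. The roots are x = -10/3 and x = 10; the profit-maximizing output is on the rising part of MC, so x* = 10.
Check: AVC at x = 10 is $98 ≤ P, so revenue covers variable cost.
Profit = P·x − TC = 398·10 − 1410 = $2570.

Produce at x = 10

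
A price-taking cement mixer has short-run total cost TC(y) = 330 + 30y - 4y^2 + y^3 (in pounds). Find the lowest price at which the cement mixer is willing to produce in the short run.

The firm shuts down when price falls below the minimum of average variable cost. AVC = VC/y = 30 - 4y + y^2.
dAVC/dy = -4 + 2y = 0 gives y = 2. min AVC = 30 - 4·2 + 2^2 = 26.
For P < £26 the firm produces nothing.

£26 per unit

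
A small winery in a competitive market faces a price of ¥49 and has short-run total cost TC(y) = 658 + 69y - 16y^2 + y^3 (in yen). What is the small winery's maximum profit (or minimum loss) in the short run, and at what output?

Profit = -¥258 at y = 10

AVC = 69 - 16y + y^2 has its minimum ¥5 at y = 8; price ¥49 clears that bar, so the firm operates.
MC = 69 - 32y + 3y^2. Setting P = MC and taking the root on the rising branch gives y* = 10.
TR = 49·10 = 490. TC = 658 + 90 = 748. Profit = 490 − 748 = -¥258.
Shutting down would mean losing the fixed cost of ¥658, so operating at a loss of ¥258 is better by ¥400.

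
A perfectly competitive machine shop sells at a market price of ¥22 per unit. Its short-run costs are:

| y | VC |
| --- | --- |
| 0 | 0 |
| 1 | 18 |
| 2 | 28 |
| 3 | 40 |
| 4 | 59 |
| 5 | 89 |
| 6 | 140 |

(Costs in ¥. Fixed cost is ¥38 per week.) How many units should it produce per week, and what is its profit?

Profit at each row (π = 22y − TC): y=0: -38; y=1: -34; y=2: -22; y=3: -12; y=4: -9; y=5: -17; y=6: -46.
Profit is maximized at y = 4. AVC there is 59/4 = ¥14.75 ≤ P, so producing beats shutting down (which would give -¥38).

y = 4; profit = -¥9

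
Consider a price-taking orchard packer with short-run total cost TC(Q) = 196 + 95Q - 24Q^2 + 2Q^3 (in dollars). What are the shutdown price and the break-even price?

AVC = 95 - 24Q + 2Q^2; minimized at Q = 6, giving min AVC = $23. That is the shutdown price.
ATC = 196/Q + 95 - 24Q + 2Q^2. Setting dATC/dQ = −196/Q^2 − 24 + 4Q = 0 gives Q = 7 (since 4·7^3 − 24·7^2 = 196).
min ATC = 196/7 + 95 − 24·7 + 2·7^2 = $53. That is the break-even price.
For $23 ≤ P < $53 the firm produces at a loss; below $23 it shuts down.

Shutdown price = $23; break-even price = $53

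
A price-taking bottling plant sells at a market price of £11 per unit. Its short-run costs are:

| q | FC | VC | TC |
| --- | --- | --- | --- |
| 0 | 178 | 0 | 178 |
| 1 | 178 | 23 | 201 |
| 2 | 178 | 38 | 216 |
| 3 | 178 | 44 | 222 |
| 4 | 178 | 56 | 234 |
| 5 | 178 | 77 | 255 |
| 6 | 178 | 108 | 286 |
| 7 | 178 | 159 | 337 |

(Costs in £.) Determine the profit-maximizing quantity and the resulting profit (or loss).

q = 0 (shut down); profit = -£178

Profit at each row (π = 11q − TC): q=0: -178; q=1: -190; q=2: -194; q=3: -189; q=4: -190; q=5: -200; q=6: -220; q=7: -260.
Profit is highest at q = 0. Equivalently, the lowest AVC in the table is 56/4 ≈ £14 at q = 4, and P = £11 falls below it — price never covers variable cost, so the firm shuts down and loses only its fixed cost.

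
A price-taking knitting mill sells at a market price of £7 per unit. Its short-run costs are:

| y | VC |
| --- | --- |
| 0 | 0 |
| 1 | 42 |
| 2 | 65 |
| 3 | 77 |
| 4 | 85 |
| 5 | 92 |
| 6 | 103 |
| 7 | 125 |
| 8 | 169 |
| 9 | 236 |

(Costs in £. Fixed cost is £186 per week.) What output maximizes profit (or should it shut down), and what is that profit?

Profit at each row (π = 7y − TC): y=0: -186; y=1: -221; y=2: -237; y=3: -242; y=4: -243; y=5: -243; y=6: -247; y=7: -262; y=8: -299; y=9: -359.
Profit is highest at y = 0. Equivalently, the lowest AVC in the table is 103/6 ≈ £17.17 at y = 6, and P = £7 falls below it — price never covers variable cost, so the firm shuts down and loses only its fixed cost.

y = 0 (shut down); profit = -£186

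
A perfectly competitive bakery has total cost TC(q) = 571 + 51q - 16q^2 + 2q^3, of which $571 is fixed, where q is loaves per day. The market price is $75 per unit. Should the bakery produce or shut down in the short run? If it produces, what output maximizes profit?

Produce at q = 6

From TC, MC = TC'(q) = 51 - 32q + 6q^2 and AVC = VC/q = 51 - 16q + 2q^2.
The AVC parabola has its vertex at q = 16/4 = 4, where AVC = 51 - 16·4 + 2·4^2 = $19.
Since P = $75 ≥ min AVC = $19, price covers variable cost and the firm should produce.
Solving P = MC: -24 - 32q + 6q^2 = 0 ⇒ q = -2/3 or 6. On the upward-sloping branch, q* = 6.
Check: AVC at q = 6 is $27 ≤ P, so revenue covers variable cost.
Profit = P·q − TC = 75·6 − 733 = -$283, a loss, but smaller than the $571 fixed cost the firm would lose by shutting down.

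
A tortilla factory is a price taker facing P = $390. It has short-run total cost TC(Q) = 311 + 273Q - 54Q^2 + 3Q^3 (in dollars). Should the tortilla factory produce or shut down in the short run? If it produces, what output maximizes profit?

Produce at Q = 13

From TC, MC = TC'(Q) = 273 - 108Q + 9Q^2 and AVC = VC/Q = 273 - 54Q + 3Q^2.
The AVC parabola has its vertex at Q = 54/6 = 9, where AVC = 273 - 54·9 + 3·9^2 = $30.
P = $390 exceeds min AVC = $30, so the firm stays open.
P = MC gives -117 - 108Q + 9Q^2 = 0, with roots -1 and 13. Take the larger (rising MC): Q* = 13.
Check: AVC at Q = 13 is $78 ≤ P, so revenue covers variable cost.
Profit = P·Q − TC = 390·13 − 1325 = $3745.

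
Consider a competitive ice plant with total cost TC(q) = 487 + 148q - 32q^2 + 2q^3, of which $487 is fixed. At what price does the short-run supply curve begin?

$20 per unit

The firm shuts down when price falls below the minimum of average variable cost. AVC = VC/q = 148 - 32q + 2q^2.
dAVC/dq = -32 + 4q = 0 gives q = 8. min AVC = 148 - 32·8 + 2·8^2 = 20.
The firm shuts down for any P below $20.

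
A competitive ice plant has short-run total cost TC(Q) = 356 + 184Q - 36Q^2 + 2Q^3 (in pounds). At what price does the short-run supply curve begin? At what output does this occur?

£22 per unit, at Q = 9

The firm shuts down when price falls below the minimum of average variable cost. AVC = VC/Q = 184 - 36Q + 2Q^2.
dAVC/dQ = -36 + 4Q = 0 gives Q = 9. min AVC = 184 - 36·9 + 2·9^2 = 22.
The firm shuts down for any P below £22.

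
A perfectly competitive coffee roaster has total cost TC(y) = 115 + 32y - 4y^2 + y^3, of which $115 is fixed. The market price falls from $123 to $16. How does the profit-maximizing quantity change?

Output falls from 7 to 0 (the firm shuts down)

AVC = 32 - 4y + y^2, minimized at y = 2 where min AVC = $28. MC = 32 - 8y + 3y^2.
At P = $123 ≥ min AVC, set P = MC on the rising branch: y = 7.
At P = $16 < min AVC = $28, price no longer covers variable cost at any output, so the firm shuts down: y = 0.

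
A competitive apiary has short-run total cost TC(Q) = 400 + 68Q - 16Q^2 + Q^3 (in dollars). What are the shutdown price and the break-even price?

Shutdown price = $4; break-even price = $48

AVC = 68 - 16Q + Q^2; minimized at Q = 8, giving min AVC = $4. That is the shutdown price.
ATC = 400/Q + 68 - 16Q + Q^2. Setting dATC/dQ = −400/Q^2 − 16 + 2Q = 0 gives Q = 10 (since 2·10^3 − 16·10^2 = 400).
min ATC = 400/10 + 68 − 16·10 + 10^2 = $48. That is the break-even price.
Between these two prices the firm operates at a loss; above $48 it earns a profit.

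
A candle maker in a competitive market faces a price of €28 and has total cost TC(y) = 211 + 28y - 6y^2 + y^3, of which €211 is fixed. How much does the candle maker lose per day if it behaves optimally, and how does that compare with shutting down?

AVC = 28 - 6y + y^2 has its minimum €19 at y = 3; price €28 clears that bar, so the firm operates.
With MC = 28 - 12y + 3y^2, P = MC on the upward-sloping part at y* = 4.
TR = 28·4 = 112. TC = 211 + 80 = 291. Profit = 112 − 291 = -€179.
By producing, the firm covers all variable cost plus €32 of fixed cost; shutting down would lose the full €211.

Profit = -€179 at y = 4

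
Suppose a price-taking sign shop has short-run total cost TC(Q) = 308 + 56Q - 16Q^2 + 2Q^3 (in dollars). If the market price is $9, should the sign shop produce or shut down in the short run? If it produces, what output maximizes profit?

Shut down

From TC, MC = TC'(Q) = 56 - 32Q + 6Q^2 and AVC = VC/Q = 56 - 16Q + 2Q^2.
The AVC parabola has its vertex at Q = 16/4 = 4, where AVC = 56 - 16·4 + 2·4^2 = $24.
With P < min AVC ($9 < $24), every unit sold adds to the loss.
The firm minimizes its loss by shutting down and losing only its fixed cost of $308.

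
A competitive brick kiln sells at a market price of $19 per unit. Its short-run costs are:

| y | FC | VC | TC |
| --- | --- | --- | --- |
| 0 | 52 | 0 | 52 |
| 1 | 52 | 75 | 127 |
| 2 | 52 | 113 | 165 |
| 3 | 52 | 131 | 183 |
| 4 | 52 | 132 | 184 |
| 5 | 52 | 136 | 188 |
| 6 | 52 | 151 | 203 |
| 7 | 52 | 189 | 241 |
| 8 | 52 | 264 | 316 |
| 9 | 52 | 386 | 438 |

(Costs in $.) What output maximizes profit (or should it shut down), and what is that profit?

y = 0 (shut down); profit = -$52

Tabulate TR − TC: y=0: -52; y=1: -108; y=2: -127; y=3: -126; y=4: -108; y=5: -93; y=6: -89; y=7: -108; y=8: -164; y=9: -267.
Profit is highest at y = 0. Equivalently, the lowest AVC in the table is 151/6 ≈ $25.17 at y = 6, and P = $19 falls below it — price never covers variable cost, so the firm shuts down and loses only its fixed cost.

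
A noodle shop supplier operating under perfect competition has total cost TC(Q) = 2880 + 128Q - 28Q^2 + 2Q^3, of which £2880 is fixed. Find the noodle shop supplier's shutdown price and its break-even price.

Shutdown price = £30; break-even price = £320

AVC = 128 - 28Q + 2Q^2; minimized at Q = 7, giving min AVC = £30. That is the shutdown price.
ATC = 2880/Q + 128 - 28Q + 2Q^2. Setting dATC/dQ = −2880/Q^2 − 28 + 4Q = 0 gives Q = 12 (since 4·12^3 − 28·12^2 = 2880).
min ATC = 2880/12 + 128 − 28·12 + 2·12^2 = £320. That is the break-even price.
Between these two prices the firm operates at a loss; above £320 it earns a profit.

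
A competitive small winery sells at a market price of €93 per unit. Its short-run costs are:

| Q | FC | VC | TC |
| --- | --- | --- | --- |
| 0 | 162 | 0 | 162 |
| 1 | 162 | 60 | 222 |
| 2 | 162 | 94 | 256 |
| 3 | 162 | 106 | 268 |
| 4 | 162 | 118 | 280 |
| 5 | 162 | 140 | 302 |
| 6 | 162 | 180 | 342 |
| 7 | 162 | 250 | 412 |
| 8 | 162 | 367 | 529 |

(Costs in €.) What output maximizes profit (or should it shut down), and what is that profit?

Tabulate TR − TC: Q=0: -162; Q=1: -129; Q=2: -70; Q=3: 11; Q=4: 92; Q=5: 163; Q=6: 216; Q=7: 239; Q=8: 215.
Profit is maximized at Q = 7. AVC there is 250/7 = €35.71 ≤ P, so producing beats shutting down (which would give -€162).

Q = 7; profit = €239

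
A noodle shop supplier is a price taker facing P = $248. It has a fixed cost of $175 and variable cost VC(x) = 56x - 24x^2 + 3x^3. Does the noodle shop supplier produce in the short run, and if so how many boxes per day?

Strip out fixed cost: VC = 56x - 24x^2 + 3x^3. Then AVC = 56 - 24x + 3x^2 and MC = 56 - 48x + 9x^2.
The AVC parabola has its vertex at x = 24/6 = 4, where AVC = 56 - 24·4 + 3·4^2 = $8.
Since P = $248 ≥ min AVC = $8, price covers variable cost and the firm should produce.
Set P = MC: 248 = 56 - 48x + 9x^2 → -192 - 48x + 9x^2 = 0. The roots are x = -8/3 and x = 8; the profit-maximizing output is on the rising part of MC, so x* = 8.
Check: AVC at x = 8 is $56 ≤ P, so revenue covers variable cost.
Profit = P·x − TC = 248·8 − 623 = $1361.

Produce at x = 8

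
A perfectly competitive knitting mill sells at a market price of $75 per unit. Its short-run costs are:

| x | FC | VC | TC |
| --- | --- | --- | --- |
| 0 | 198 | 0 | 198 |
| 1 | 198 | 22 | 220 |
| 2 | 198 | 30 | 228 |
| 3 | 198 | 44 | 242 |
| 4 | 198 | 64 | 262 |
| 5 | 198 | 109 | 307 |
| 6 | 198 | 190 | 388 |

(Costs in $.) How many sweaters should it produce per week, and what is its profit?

x = 5; profit = $68

Compute π = P·x − TC at each output: x=0: -198; x=1: -145; x=2: -78; x=3: -17; x=4: 38; x=5: 68; x=6: 62.
Profit is maximized at x = 5. AVC there is 109/5 = $21.80 ≤ P, so producing beats shutting down (which would give -$198).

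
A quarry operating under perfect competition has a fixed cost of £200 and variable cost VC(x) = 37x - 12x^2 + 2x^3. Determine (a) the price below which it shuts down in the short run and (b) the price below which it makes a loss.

Shutdown price = £19; break-even price = £67

Shutdown price = min AVC. AVC = 37 - 12x + 2x^2, with vertex at x = 3 and minimum £19.
ATC = 200/x + 37 - 12x + 2x^2. Setting dATC/dx = −200/x^2 − 12 + 4x = 0 gives x = 5 (since 4·5^3 − 12·5^2 = 200).
min ATC = 200/5 + 37 − 12·5 + 2·5^2 = £67. That is the break-even price.
For £19 ≤ P < £67 the firm produces at a loss; below £19 it shuts down.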